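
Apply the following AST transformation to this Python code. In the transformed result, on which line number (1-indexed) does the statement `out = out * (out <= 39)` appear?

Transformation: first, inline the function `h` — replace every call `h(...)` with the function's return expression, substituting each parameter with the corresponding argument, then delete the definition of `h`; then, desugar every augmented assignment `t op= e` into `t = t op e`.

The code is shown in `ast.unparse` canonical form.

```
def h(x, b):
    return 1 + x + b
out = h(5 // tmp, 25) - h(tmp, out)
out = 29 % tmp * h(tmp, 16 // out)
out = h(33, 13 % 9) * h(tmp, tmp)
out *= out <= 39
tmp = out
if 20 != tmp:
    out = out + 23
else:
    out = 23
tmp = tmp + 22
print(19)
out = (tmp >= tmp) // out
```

Transformed code:
out = 1 + 5 // tmp + 25 - (1 + tmp + out)
out = 29 % tmp * (1 + tmp + 16 // out)
out = (1 + 33 + 13 % 9) * (1 + tmp + tmp)
out = out * (out <= 39)
tmp = out
if 20 != tmp:
    out = out + 23
else:
    out = 23
tmp = tmp + 22
print(19)
out = (tmp >= tmp) // out

4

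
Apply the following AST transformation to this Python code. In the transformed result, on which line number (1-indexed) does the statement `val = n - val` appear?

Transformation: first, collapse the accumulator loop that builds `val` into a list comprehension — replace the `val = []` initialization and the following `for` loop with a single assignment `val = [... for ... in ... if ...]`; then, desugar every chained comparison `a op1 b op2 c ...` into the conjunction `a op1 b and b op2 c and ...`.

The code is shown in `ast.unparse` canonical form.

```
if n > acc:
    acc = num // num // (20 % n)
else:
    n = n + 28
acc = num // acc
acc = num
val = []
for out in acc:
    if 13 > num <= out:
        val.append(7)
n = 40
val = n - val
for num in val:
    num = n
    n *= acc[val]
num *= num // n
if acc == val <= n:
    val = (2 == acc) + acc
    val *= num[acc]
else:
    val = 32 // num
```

Transformed code:
if n > acc:
    acc = num // num // (20 % n)
else:
    n = n + 28
acc = num // acc
acc = num
val = [7 for out in acc if 13 > num and num <= out]
n = 40
val = n - val
for num in val:
    num = n
    n *= acc[val]
num *= num // n
if acc == val and val <= n:
    val = (2 == acc) + acc
    val *= num[acc]
else:
    val = 32 // num

9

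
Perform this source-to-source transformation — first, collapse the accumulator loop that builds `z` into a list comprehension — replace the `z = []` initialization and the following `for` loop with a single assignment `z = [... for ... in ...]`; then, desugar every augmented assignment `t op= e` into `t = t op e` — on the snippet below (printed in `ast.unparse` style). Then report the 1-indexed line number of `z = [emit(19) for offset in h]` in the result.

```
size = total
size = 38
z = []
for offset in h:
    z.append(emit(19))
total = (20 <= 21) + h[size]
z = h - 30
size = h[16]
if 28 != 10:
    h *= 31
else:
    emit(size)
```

Transformed code:
size = total
size = 38
z = [emit(19) for offset in h]
total = (20 <= 21) + h[size]
z = h - 30
size = h[16]
if 28 != 10:
    h = h * 31
else:
    emit(size)

3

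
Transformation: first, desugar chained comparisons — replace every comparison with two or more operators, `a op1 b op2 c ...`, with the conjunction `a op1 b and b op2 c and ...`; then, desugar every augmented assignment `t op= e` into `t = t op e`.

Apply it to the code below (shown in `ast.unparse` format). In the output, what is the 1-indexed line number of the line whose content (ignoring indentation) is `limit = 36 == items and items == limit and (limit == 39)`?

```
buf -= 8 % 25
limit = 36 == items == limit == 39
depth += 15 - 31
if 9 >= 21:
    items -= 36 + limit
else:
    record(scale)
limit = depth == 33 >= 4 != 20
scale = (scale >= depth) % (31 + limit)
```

2

Transformed code:
buf = buf - 8 % 25
limit = 36 == items and items == limit and (limit == 39)
depth = depth + (15 - 31)
if 9 >= 21:
    items = items - (36 + limit)
else:
    record(scale)
limit = depth == 33 and 33 >= 4 and (4 != 20)
scale = (scale >= depth) % (31 + limit)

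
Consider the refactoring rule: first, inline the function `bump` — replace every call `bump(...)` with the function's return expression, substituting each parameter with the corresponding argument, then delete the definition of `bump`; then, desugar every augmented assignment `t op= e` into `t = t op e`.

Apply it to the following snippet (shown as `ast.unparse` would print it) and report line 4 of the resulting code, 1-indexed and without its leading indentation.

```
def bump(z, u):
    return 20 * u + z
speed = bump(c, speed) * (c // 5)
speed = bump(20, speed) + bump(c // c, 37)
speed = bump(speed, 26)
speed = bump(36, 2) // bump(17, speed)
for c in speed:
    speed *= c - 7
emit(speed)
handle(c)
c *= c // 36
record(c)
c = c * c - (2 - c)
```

speed = (20 * 2 + 36) // (20 * speed + 17)

Transformed code:
speed = (20 * speed + c) * (c // 5)
speed = 20 * speed + 20 + (20 * 37 + c // c)
speed = 20 * 26 + speed
speed = (20 * 2 + 36) // (20 * speed + 17)
for c in speed:
    speed = speed * (c - 7)
emit(speed)
handle(c)
c = c * (c // 36)
record(c)
c = c * c - (2 - c)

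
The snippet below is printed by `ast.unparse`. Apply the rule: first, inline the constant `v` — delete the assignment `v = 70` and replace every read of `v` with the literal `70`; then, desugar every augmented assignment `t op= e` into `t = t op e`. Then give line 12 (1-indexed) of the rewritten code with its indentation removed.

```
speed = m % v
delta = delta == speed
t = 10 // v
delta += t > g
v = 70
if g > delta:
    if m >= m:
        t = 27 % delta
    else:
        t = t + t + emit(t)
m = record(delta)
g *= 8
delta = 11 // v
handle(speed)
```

delta = 11 // 70

Transformed code:
speed = m % 70
delta = delta == speed
t = 10 // 70
delta = delta + (t > g)
if g > delta:
    if m >= m:
        t = 27 % delta
    else:
        t = t + t + emit(t)
m = record(delta)
g = g * 8
delta = 11 // 70
handle(speed)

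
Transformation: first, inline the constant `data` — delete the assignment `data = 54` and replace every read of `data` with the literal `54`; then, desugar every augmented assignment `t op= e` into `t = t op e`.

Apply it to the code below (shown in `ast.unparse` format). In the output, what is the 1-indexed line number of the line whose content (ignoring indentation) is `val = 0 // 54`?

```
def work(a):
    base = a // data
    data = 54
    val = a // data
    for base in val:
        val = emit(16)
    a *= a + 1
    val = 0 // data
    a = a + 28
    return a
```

7

Transformed code:
def work(a):
    base = a // 54
    val = a // 54
    for base in val:
        val = emit(16)
    a = a * (a + 1)
    val = 0 // 54
    a = a + 28
    return a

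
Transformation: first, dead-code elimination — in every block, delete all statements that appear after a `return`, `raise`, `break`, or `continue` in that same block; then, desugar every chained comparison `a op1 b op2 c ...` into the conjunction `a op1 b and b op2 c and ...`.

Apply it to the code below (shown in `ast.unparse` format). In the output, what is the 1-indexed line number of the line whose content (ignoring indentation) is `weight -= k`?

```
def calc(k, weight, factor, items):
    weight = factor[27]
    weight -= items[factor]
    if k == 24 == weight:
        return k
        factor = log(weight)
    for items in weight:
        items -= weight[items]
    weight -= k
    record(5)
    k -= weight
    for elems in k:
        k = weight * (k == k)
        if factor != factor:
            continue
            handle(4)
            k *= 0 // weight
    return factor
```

Transformed code:
def calc(k, weight, factor, items):
    weight = factor[27]
    weight -= items[factor]
    if k == 24 and 24 == weight:
        return k
    for items in weight:
        items -= weight[items]
    weight -= k
    record(5)
    k -= weight
    for elems in k:
        k = weight * (k == k)
        if factor != factor:
            continue
    return factor

8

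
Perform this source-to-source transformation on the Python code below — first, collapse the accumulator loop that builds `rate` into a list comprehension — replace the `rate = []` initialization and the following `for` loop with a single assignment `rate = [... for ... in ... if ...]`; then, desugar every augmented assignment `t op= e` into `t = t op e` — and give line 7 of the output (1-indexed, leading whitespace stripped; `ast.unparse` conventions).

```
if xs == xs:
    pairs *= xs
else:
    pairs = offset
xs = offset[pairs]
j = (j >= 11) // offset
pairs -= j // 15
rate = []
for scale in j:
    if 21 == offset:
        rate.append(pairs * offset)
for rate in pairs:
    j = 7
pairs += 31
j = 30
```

Transformed code:
if xs == xs:
    pairs = pairs * xs
else:
    pairs = offset
xs = offset[pairs]
j = (j >= 11) // offset
pairs = pairs - j // 15
rate = [pairs * offset for scale in j if 21 == offset]
for rate in pairs:
    j = 7
pairs = pairs + 31
j = 30

pairs = pairs - j // 15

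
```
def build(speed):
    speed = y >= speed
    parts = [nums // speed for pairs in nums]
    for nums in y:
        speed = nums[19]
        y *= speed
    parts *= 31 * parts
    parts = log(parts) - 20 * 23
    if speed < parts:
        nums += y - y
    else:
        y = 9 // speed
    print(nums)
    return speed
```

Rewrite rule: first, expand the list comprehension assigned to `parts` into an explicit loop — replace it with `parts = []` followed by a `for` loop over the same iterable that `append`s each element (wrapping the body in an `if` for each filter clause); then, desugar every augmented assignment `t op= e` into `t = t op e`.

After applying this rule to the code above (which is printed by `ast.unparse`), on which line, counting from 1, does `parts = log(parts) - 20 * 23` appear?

10

Transformed code:
def build(speed):
    speed = y >= speed
    parts = []
    for pairs in nums:
        parts.append(nums // speed)
    for nums in y:
        speed = nums[19]
        y = y * speed
    parts = parts * (31 * parts)
    parts = log(parts) - 20 * 23
    if speed < parts:
        nums = nums + (y - y)
    else:
        y = 9 // speed
    print(nums)
    return speed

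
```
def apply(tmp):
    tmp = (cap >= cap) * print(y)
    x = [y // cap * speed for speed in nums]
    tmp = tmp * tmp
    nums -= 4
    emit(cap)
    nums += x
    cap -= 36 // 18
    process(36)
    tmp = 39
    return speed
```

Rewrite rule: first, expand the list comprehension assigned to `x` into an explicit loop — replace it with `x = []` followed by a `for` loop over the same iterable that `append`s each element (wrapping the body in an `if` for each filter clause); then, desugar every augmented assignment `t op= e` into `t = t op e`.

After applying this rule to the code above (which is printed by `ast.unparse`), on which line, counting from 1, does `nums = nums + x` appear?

9

Transformed code:
def apply(tmp):
    tmp = (cap >= cap) * print(y)
    x = []
    for speed in nums:
        x.append(y // cap * speed)
    tmp = tmp * tmp
    nums = nums - 4
    emit(cap)
    nums = nums + x
    cap = cap - 36 // 18
    process(36)
    tmp = 39
    return speed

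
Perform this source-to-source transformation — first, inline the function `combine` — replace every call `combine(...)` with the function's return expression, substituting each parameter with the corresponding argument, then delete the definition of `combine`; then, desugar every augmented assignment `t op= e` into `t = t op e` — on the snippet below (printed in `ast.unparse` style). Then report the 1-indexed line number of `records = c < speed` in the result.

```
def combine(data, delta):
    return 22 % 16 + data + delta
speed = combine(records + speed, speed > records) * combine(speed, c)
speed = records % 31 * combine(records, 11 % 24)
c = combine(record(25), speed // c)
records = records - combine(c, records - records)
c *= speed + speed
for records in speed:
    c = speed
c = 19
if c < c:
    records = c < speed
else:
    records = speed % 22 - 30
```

Transformed code:
speed = (22 % 16 + (records + speed) + (speed > records)) * (22 % 16 + speed + c)
speed = records % 31 * (22 % 16 + records + 11 % 24)
c = 22 % 16 + record(25) + speed // c
records = records - (22 % 16 + c + (records - records))
c = c * (speed + speed)
for records in speed:
    c = speed
c = 19
if c < c:
    records = c < speed
else:
    records = speed % 22 - 30

10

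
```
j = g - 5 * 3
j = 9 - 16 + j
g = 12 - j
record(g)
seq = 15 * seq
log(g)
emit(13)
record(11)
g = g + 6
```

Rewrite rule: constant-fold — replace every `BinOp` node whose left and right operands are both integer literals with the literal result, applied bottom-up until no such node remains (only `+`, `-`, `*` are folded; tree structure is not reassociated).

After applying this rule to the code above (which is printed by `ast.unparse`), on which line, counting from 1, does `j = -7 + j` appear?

2

Transformed code:
j = g - 15
j = -7 + j
g = 12 - j
record(g)
seq = 15 * seq
log(g)
emit(13)
record(11)
g = g + 6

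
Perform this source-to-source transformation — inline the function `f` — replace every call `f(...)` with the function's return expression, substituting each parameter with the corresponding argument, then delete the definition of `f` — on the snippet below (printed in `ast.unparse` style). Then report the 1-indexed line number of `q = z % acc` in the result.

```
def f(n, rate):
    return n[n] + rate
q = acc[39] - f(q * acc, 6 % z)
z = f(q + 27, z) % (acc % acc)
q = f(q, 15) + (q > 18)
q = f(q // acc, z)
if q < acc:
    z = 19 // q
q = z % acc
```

7

Transformed code:
q = acc[39] - ((q * acc)[q * acc] + 6 % z)
z = ((q + 27)[q + 27] + z) % (acc % acc)
q = q[q] + 15 + (q > 18)
q = (q // acc)[q // acc] + z
if q < acc:
    z = 19 // q
q = z % acc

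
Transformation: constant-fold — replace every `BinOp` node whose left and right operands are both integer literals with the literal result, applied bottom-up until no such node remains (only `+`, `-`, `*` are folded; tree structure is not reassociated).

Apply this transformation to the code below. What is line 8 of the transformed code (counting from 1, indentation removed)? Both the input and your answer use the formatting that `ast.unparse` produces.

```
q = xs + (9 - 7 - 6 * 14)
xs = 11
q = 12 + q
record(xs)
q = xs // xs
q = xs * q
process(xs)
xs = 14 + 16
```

Transformed code:
q = xs + -82
xs = 11
q = 12 + q
record(xs)
q = xs // xs
q = xs * q
process(xs)
xs = 30

xs = 30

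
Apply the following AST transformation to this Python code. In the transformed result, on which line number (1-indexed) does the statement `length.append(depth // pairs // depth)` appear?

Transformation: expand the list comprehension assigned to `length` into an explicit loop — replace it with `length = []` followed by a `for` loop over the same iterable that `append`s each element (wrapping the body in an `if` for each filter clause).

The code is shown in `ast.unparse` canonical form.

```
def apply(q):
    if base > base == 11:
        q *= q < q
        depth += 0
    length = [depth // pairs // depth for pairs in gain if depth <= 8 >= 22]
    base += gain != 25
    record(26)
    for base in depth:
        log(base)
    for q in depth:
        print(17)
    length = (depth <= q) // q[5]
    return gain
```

Transformed code:
def apply(q):
    if base > base == 11:
        q *= q < q
        depth += 0
    length = []
    for pairs in gain:
        if depth <= 8 >= 22:
            length.append(depth // pairs // depth)
    base += gain != 25
    record(26)
    for base in depth:
        log(base)
    for q in depth:
        print(17)
    length = (depth <= q) // q[5]
    return gain

8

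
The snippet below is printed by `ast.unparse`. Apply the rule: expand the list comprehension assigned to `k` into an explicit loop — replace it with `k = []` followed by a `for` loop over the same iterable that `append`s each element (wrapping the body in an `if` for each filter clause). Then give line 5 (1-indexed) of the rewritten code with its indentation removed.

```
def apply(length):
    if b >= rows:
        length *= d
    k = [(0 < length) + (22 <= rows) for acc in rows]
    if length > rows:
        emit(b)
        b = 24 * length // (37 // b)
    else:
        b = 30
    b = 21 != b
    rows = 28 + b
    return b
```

for acc in rows:

Transformed code:
def apply(length):
    if b >= rows:
        length *= d
    k = []
    for acc in rows:
        k.append((0 < length) + (22 <= rows))
    if length > rows:
        emit(b)
        b = 24 * length // (37 // b)
    else:
        b = 30
    b = 21 != b
    rows = 28 + b
    return b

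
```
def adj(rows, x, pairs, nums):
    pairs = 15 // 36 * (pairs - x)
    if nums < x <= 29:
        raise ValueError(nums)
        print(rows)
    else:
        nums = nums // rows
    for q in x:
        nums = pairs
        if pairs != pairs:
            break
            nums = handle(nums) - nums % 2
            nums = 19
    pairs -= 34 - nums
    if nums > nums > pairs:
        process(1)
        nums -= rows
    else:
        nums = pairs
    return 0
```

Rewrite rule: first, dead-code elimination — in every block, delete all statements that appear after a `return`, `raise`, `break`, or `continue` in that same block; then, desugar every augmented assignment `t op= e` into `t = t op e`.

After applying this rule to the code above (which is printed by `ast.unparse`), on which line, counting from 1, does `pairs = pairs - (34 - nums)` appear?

Transformed code:
def adj(rows, x, pairs, nums):
    pairs = 15 // 36 * (pairs - x)
    if nums < x <= 29:
        raise ValueError(nums)
    else:
        nums = nums // rows
    for q in x:
        nums = pairs
        if pairs != pairs:
            break
    pairs = pairs - (34 - nums)
    if nums > nums > pairs:
        process(1)
        nums = nums - rows
    else:
        nums = pairs
    return 0

11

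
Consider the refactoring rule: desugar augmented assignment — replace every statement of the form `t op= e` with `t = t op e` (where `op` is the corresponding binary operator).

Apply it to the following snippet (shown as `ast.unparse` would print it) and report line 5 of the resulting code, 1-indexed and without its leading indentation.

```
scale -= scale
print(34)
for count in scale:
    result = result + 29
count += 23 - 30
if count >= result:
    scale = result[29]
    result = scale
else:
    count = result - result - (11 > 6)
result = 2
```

count = count + (23 - 30)

Transformed code:
scale = scale - scale
print(34)
for count in scale:
    result = result + 29
count = count + (23 - 30)
if count >= result:
    scale = result[29]
    result = scale
else:
    count = result - result - (11 > 6)
result = 2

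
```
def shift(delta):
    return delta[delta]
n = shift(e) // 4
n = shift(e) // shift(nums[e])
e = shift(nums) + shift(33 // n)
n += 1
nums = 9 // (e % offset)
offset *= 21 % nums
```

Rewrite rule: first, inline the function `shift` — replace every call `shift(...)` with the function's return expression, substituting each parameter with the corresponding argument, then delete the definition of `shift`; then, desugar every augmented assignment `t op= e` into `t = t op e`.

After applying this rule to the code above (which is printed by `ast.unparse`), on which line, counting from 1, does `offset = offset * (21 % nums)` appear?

Transformed code:
n = e[e] // 4
n = e[e] // nums[e][nums[e]]
e = nums[nums] + (33 // n)[33 // n]
n = n + 1
nums = 9 // (e % offset)
offset = offset * (21 % nums)

6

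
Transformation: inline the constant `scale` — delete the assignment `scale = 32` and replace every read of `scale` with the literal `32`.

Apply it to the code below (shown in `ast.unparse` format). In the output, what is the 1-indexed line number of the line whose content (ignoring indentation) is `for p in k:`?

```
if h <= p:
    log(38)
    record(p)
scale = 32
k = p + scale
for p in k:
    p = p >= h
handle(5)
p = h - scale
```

5

Transformed code:
if h <= p:
    log(38)
    record(p)
k = p + 32
for p in k:
    p = p >= h
handle(5)
p = h - 32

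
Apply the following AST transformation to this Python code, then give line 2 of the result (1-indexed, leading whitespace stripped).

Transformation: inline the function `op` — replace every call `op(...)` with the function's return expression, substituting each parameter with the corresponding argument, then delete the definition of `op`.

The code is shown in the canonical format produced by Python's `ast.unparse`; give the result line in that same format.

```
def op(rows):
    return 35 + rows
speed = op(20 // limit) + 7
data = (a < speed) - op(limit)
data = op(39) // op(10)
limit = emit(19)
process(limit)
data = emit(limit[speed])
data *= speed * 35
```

data = (a < speed) - (35 + limit)

Transformed code:
speed = 35 + 20 // limit + 7
data = (a < speed) - (35 + limit)
data = (35 + 39) // (35 + 10)
limit = emit(19)
process(limit)
data = emit(limit[speed])
data *= speed * 35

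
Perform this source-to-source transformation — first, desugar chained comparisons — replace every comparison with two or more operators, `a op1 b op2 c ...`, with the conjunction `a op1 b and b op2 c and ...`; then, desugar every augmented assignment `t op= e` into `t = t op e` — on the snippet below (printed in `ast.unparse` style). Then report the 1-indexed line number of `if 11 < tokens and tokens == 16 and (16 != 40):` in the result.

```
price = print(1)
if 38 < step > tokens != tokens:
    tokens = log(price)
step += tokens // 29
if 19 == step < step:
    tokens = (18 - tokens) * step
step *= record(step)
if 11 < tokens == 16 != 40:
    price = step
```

Transformed code:
price = print(1)
if 38 < step and step > tokens and (tokens != tokens):
    tokens = log(price)
step = step + tokens // 29
if 19 == step and step < step:
    tokens = (18 - tokens) * step
step = step * record(step)
if 11 < tokens and tokens == 16 and (16 != 40):
    price = step

8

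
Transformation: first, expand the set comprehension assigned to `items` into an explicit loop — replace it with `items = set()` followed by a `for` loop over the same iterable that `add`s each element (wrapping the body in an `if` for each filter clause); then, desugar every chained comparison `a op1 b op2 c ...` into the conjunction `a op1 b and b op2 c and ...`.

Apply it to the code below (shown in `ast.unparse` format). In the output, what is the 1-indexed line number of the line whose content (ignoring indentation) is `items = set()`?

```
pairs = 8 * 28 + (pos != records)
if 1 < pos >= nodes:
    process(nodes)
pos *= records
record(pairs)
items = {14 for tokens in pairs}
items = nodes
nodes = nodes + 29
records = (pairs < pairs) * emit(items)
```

Transformed code:
pairs = 8 * 28 + (pos != records)
if 1 < pos and pos >= nodes:
    process(nodes)
pos *= records
record(pairs)
items = set()
for tokens in pairs:
    items.add(14)
items = nodes
nodes = nodes + 29
records = (pairs < pairs) * emit(items)

6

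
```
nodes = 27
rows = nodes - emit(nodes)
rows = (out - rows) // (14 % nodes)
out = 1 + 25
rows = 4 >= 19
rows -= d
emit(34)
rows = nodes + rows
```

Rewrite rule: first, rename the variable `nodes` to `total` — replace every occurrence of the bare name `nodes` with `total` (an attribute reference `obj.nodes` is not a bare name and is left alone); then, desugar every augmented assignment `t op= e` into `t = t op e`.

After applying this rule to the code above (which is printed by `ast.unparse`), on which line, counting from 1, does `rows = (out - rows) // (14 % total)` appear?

Transformed code:
total = 27
rows = total - emit(total)
rows = (out - rows) // (14 % total)
out = 1 + 25
rows = 4 >= 19
rows = rows - d
emit(34)
rows = total + rows

3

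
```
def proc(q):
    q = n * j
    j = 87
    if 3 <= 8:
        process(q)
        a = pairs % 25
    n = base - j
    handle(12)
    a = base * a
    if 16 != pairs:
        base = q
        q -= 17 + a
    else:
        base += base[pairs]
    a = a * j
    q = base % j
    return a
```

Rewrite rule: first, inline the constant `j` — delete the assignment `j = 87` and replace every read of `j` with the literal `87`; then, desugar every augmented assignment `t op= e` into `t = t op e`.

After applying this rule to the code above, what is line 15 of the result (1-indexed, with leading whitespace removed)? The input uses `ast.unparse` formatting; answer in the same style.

Transformed code:
def proc(q):
    q = n * 87
    if 3 <= 8:
        process(q)
        a = pairs % 25
    n = base - 87
    handle(12)
    a = base * a
    if 16 != pairs:
        base = q
        q = q - (17 + a)
    else:
        base = base + base[pairs]
    a = a * 87
    q = base % 87
    return a

q = base % 87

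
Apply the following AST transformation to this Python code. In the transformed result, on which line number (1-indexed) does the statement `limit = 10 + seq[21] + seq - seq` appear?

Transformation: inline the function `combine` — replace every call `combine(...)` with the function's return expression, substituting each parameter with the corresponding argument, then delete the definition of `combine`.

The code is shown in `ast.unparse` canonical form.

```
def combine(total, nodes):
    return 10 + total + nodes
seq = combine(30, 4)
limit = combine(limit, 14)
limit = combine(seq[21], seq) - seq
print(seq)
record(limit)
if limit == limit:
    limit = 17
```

Transformed code:
seq = 10 + 30 + 4
limit = 10 + limit + 14
limit = 10 + seq[21] + seq - seq
print(seq)
record(limit)
if limit == limit:
    limit = 17

3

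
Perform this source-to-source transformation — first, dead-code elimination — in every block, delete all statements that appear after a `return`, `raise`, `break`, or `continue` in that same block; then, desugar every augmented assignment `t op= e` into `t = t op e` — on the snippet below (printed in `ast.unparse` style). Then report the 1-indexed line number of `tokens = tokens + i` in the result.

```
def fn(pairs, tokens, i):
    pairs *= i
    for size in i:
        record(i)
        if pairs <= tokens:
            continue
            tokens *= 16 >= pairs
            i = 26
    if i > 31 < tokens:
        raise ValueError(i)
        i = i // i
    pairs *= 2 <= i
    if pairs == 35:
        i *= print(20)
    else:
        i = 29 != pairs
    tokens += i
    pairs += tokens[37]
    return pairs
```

Transformed code:
def fn(pairs, tokens, i):
    pairs = pairs * i
    for size in i:
        record(i)
        if pairs <= tokens:
            continue
    if i > 31 < tokens:
        raise ValueError(i)
    pairs = pairs * (2 <= i)
    if pairs == 35:
        i = i * print(20)
    else:
        i = 29 != pairs
    tokens = tokens + i
    pairs = pairs + tokens[37]
    return pairs

14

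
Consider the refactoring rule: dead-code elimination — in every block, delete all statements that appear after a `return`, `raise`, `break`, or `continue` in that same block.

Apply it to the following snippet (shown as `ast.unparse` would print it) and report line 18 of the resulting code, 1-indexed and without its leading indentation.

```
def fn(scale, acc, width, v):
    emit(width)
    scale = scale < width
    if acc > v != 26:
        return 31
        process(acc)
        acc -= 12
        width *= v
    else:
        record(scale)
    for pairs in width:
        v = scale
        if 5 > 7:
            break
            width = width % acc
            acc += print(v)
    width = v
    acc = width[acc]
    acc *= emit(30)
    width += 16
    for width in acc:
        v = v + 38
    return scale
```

return scale

Transformed code:
def fn(scale, acc, width, v):
    emit(width)
    scale = scale < width
    if acc > v != 26:
        return 31
    else:
        record(scale)
    for pairs in width:
        v = scale
        if 5 > 7:
            break
    width = v
    acc = width[acc]
    acc *= emit(30)
    width += 16
    for width in acc:
        v = v + 38
    return scale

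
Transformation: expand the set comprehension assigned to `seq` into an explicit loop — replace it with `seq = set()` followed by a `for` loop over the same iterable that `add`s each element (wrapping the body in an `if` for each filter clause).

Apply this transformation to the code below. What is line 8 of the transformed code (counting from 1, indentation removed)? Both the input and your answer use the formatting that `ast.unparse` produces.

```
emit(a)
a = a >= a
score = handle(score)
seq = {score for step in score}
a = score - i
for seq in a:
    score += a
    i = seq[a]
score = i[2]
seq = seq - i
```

for seq in a:

Transformed code:
emit(a)
a = a >= a
score = handle(score)
seq = set()
for step in score:
    seq.add(score)
a = score - i
for seq in a:
    score += a
    i = seq[a]
score = i[2]
seq = seq - i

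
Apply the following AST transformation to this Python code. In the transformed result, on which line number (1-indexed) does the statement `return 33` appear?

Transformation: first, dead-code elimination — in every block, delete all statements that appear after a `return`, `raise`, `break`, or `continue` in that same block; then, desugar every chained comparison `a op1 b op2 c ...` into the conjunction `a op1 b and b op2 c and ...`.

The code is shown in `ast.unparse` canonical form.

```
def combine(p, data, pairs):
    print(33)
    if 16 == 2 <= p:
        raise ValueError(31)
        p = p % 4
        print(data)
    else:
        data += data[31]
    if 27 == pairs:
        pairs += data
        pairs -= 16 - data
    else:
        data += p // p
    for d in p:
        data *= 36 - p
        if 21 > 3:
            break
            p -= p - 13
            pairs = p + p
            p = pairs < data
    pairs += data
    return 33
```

17

Transformed code:
def combine(p, data, pairs):
    print(33)
    if 16 == 2 and 2 <= p:
        raise ValueError(31)
    else:
        data += data[31]
    if 27 == pairs:
        pairs += data
        pairs -= 16 - data
    else:
        data += p // p
    for d in p:
        data *= 36 - p
        if 21 > 3:
            break
    pairs += data
    return 33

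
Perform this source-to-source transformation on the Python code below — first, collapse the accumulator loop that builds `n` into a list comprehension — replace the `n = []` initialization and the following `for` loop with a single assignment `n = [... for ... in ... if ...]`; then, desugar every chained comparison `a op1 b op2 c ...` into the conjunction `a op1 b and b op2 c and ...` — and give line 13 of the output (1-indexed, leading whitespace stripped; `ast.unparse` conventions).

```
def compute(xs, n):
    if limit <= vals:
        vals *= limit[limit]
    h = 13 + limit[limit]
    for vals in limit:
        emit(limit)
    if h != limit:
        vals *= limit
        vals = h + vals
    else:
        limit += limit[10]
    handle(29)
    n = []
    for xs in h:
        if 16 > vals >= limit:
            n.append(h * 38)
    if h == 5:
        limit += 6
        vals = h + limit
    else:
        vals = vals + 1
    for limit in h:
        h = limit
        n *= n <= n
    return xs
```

Transformed code:
def compute(xs, n):
    if limit <= vals:
        vals *= limit[limit]
    h = 13 + limit[limit]
    for vals in limit:
        emit(limit)
    if h != limit:
        vals *= limit
        vals = h + vals
    else:
        limit += limit[10]
    handle(29)
    n = [h * 38 for xs in h if 16 > vals and vals >= limit]
    if h == 5:
        limit += 6
        vals = h + limit
    else:
        vals = vals + 1
    for limit in h:
        h = limit
        n *= n <= n
    return xs

n = [h * 38 for xs in h if 16 > vals and vals >= limit]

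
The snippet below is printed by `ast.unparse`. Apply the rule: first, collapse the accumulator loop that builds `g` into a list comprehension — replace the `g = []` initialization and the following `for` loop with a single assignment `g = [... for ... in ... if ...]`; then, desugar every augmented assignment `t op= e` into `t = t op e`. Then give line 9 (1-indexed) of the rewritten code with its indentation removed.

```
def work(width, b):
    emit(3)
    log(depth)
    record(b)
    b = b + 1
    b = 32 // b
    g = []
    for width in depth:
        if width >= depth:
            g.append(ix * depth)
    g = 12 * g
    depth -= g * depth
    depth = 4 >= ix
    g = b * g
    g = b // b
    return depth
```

depth = depth - g * depth

Transformed code:
def work(width, b):
    emit(3)
    log(depth)
    record(b)
    b = b + 1
    b = 32 // b
    g = [ix * depth for width in depth if width >= depth]
    g = 12 * g
    depth = depth - g * depth
    depth = 4 >= ix
    g = b * g
    g = b // b
    return depth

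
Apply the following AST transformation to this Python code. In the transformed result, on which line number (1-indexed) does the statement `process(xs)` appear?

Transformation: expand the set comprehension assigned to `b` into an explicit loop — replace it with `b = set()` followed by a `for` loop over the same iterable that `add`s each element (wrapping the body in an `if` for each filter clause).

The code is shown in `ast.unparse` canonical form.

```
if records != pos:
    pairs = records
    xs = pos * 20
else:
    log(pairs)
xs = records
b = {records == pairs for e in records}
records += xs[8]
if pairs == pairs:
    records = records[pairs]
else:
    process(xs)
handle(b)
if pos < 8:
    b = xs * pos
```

14

Transformed code:
if records != pos:
    pairs = records
    xs = pos * 20
else:
    log(pairs)
xs = records
b = set()
for e in records:
    b.add(records == pairs)
records += xs[8]
if pairs == pairs:
    records = records[pairs]
else:
    process(xs)
handle(b)
if pos < 8:
    b = xs * pos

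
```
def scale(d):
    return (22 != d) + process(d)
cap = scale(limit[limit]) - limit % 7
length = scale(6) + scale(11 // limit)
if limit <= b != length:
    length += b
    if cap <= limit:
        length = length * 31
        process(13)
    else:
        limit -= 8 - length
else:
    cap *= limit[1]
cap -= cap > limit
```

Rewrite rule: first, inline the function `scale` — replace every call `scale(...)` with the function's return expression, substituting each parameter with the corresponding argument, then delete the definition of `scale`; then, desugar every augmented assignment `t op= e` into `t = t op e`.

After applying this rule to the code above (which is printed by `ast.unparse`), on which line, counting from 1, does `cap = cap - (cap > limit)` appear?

Transformed code:
cap = (22 != limit[limit]) + process(limit[limit]) - limit % 7
length = (22 != 6) + process(6) + ((22 != 11 // limit) + process(11 // limit))
if limit <= b != length:
    length = length + b
    if cap <= limit:
        length = length * 31
        process(13)
    else:
        limit = limit - (8 - length)
else:
    cap = cap * limit[1]
cap = cap - (cap > limit)

12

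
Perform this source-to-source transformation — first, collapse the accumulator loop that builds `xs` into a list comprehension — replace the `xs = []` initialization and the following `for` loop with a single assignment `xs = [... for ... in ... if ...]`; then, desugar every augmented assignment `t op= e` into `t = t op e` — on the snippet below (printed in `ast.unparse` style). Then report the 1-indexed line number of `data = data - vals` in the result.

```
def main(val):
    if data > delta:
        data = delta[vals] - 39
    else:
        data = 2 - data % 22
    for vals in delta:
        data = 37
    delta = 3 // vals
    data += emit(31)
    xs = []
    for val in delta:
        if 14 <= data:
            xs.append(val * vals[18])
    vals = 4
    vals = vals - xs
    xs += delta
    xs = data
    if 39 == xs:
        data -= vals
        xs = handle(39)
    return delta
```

16

Transformed code:
def main(val):
    if data > delta:
        data = delta[vals] - 39
    else:
        data = 2 - data % 22
    for vals in delta:
        data = 37
    delta = 3 // vals
    data = data + emit(31)
    xs = [val * vals[18] for val in delta if 14 <= data]
    vals = 4
    vals = vals - xs
    xs = xs + delta
    xs = data
    if 39 == xs:
        data = data - vals
        xs = handle(39)
    return delta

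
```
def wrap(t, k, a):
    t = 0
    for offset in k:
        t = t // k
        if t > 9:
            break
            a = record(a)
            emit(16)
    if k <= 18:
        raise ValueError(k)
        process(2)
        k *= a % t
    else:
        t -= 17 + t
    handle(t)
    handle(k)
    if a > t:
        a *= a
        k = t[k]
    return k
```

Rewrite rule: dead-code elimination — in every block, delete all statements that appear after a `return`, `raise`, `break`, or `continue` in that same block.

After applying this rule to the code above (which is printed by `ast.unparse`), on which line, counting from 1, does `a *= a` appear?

Transformed code:
def wrap(t, k, a):
    t = 0
    for offset in k:
        t = t // k
        if t > 9:
            break
    if k <= 18:
        raise ValueError(k)
    else:
        t -= 17 + t
    handle(t)
    handle(k)
    if a > t:
        a *= a
        k = t[k]
    return k

14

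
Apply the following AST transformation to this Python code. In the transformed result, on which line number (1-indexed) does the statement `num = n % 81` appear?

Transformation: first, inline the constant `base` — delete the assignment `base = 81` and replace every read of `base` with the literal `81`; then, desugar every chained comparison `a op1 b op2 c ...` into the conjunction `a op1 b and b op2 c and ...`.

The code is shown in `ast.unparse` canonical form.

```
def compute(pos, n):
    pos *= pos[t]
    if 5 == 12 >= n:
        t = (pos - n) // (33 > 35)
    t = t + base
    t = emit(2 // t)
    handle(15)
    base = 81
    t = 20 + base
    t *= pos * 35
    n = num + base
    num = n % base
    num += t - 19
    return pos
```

11

Transformed code:
def compute(pos, n):
    pos *= pos[t]
    if 5 == 12 and 12 >= n:
        t = (pos - n) // (33 > 35)
    t = t + 81
    t = emit(2 // t)
    handle(15)
    t = 20 + 81
    t *= pos * 35
    n = num + 81
    num = n % 81
    num += t - 19
    return pos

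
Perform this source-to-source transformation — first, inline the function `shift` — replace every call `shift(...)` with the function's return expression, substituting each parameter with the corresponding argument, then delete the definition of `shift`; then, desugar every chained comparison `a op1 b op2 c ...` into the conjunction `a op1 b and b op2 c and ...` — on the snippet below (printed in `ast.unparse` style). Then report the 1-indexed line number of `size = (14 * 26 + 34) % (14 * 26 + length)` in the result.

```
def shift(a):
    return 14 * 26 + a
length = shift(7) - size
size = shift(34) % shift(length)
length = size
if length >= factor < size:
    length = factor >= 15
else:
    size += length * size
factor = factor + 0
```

Transformed code:
length = 14 * 26 + 7 - size
size = (14 * 26 + 34) % (14 * 26 + length)
length = size
if length >= factor and factor < size:
    length = factor >= 15
else:
    size += length * size
factor = factor + 0

2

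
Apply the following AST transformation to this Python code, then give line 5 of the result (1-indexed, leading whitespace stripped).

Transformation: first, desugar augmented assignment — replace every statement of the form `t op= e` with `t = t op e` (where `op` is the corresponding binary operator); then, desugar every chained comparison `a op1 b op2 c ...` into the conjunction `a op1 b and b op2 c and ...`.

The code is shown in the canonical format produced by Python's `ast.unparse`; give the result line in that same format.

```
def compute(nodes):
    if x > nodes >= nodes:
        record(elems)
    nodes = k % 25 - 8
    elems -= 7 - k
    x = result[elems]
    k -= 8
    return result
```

elems = elems - (7 - k)

Transformed code:
def compute(nodes):
    if x > nodes and nodes >= nodes:
        record(elems)
    nodes = k % 25 - 8
    elems = elems - (7 - k)
    x = result[elems]
    k = k - 8
    return result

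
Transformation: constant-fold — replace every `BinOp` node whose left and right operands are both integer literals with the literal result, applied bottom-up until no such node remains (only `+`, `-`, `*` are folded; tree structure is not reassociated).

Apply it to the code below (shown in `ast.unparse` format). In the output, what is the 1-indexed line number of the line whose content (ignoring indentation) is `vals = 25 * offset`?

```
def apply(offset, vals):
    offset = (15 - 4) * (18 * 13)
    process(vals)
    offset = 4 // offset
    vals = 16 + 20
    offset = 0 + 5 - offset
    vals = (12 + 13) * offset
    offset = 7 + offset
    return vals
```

7

Transformed code:
def apply(offset, vals):
    offset = 2574
    process(vals)
    offset = 4 // offset
    vals = 36
    offset = 5 - offset
    vals = 25 * offset
    offset = 7 + offset
    return vals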